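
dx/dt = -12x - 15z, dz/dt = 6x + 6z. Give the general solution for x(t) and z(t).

Coefficient matrix A = [[-12, -15], [6, 6]].
Characteristic polynomial det(A - λI) = λ^2 + 6λ + 18 = 0.
Eigenvalues λ = -3 ± 3i (complex conjugate pair).
For λ=-3+3i: an eigenvector is (-2,1) - i(1,-1) = (-2 - i, 1 + i).
A real fundamental pair from Re and Im of e^((-3+3i)t)v: X_1 = e^(-3t)(cos(3t)·(-2,1) + sin(3t)·(1,-1)), X_2 = e^(-3t)(sin(3t)·(-2,1) - cos(3t)·(1,-1)).
General solution: K_1X_1 + K_2X_2.

x(t) = K_1e^(-3t)sin(3t) - 2K_1e^(-3t)cos(3t) - 2K_2e^(-3t)sin(3t) - K_2e^(-3t)cos(3t), z(t) = -K_1e^(-3t)sin(3t) + K_1e^(-3t)cos(3t) + K_2e^(-3t)sin(3t) + K_2e^(-3t)cos(3t)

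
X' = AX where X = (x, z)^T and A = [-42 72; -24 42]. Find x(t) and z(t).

x(t) = -3c_1e^(6t) - 2c_2e^(-6t), z(t) = -2c_1e^(6t) - c_2e^(-6t)

Coefficient matrix A = [[-42, 72], [-24, 42]].
Characteristic polynomial det(A - λI) = λ^2 - 36 = 0.
Eigenvalues λ = 6, -6.
For λ=6: (A-λI) row 1 is [-48, 72], so an eigenvector is (-3, -2).
For λ=-6: (A-λI) row 1 is [-36, 72], so an eigenvector is (-2, -1).
General solution: c_1e^(6t)(-3,-2) + c_2e^(-6t)(-2,-1).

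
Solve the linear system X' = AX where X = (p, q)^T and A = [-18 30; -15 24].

Coefficient matrix A = [[-18, 30], [-15, 24]].
Characteristic polynomial det(A - λI) = λ^2 - 6λ + 18 = 0.
Eigenvalues λ = 3 ± 3i (complex conjugate pair).
For λ=3+3i: an eigenvector is (3,2) - i(-1,-1) = (3 + i, 2 + i).
A real fundamental pair from Re and Im of e^((3+3i)t)v: X_1 = e^(3t)(cos(3t)·(3,2) + sin(3t)·(-1,-1)), X_2 = e^(3t)(sin(3t)·(3,2) - cos(3t)·(-1,-1)).
General solution: C_1X_1 + C_2X_2.

p(t) = -C_1e^(3t)sin(3t) + 3C_1e^(3t)cos(3t) + 3C_2e^(3t)sin(3t) + C_2e^(3t)cos(3t), q(t) = -C_1e^(3t)sin(3t) + 2C_1e^(3t)cos(3t) + 2C_2e^(3t)sin(3t) + C_2e^(3t)cos(3t)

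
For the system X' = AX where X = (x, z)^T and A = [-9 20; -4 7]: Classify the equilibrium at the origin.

A = [[-9,20],[-4,7]]; det(A-λI) = λ^2 + 2λ + 17.
λ = -1 ± 4i: negative real part.

stable spiral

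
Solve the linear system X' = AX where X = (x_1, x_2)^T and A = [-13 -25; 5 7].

Coefficient matrix A = [[-13, -25], [5, 7]].
Characteristic polynomial det(A - λI) = λ^2 + 6λ + 34 = 0.
Eigenvalues λ = -3 ± 5i (complex conjugate pair).
For λ=-3+5i: an eigenvector is (1,0) - i(-2,1) = (1 + 2i, 0 - i).
A real fundamental pair from Re and Im of e^((-3+5i)t)v: X_1 = e^(-3t)(cos(5t)·(1,0) + sin(5t)·(-2,1)), X_2 = e^(-3t)(sin(5t)·(1,0) - cos(5t)·(-2,1)).
General solution: K_1X_1 + K_2X_2.

x_1(t) = -2K_1e^(-3t)sin(5t) + K_1e^(-3t)cos(5t) + K_2e^(-3t)sin(5t) + 2K_2e^(-3t)cos(5t), x_2(t) = K_1e^(-3t)sin(5t) - K_2e^(-3t)cos(5t)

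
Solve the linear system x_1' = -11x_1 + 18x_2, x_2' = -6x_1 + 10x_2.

Coefficient matrix A = [[-11, 18], [-6, 10]].
Characteristic polynomial det(A - λI) = λ^2 + λ - 2 = 0.
Eigenvalues λ = -2, 1.
For λ=-2: (A-λI) row 1 is [-9, 18], so an eigenvector is (-2, -1).
For λ=1: (A-λI) row 1 is [-12, 18], so an eigenvector is (-3, -2).
General solution: c_1e^(-2t)(-2,-1) + c_2e^(t)(-3,-2).

x_1(t) = -2c_1e^(-2t) - 3c_2e^(t), x_2(t) = -c_1e^(-2t) - 2c_2e^(t)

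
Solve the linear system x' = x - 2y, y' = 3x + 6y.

Coefficient matrix A = [[1, -2], [3, 6]].
Characteristic polynomial det(A - λI) = λ^2 - 7λ + 12 = 0.
Eigenvalues λ = 4, 3.
For λ=4: (A-λI) row 1 is [-3, -2], so an eigenvector is (-2, 3).
For λ=3: (A-λI) row 1 is [-2, -2], so an eigenvector is (1, -1).
General solution: C_1e^(4t)(-2,3) + C_2e^(3t)(1,-1).

x(t) = -2C_1e^(4t) + C_2e^(3t), y(t) = 3C_1e^(4t) - C_2e^(3t)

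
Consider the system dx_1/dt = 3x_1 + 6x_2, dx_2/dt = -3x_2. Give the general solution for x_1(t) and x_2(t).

x_1(t) = C_1e^(-3t) - C_2e^(3t), x_2(t) = -C_1e^(-3t)

Coefficient matrix A = [[3, 6], [0, -3]].
Characteristic polynomial det(A - λI) = λ^2 - 9 = 0.
Eigenvalues λ = -3, 3.
For λ=-3: (A-λI) row 1 is [6, 6], so an eigenvector is (1, -1).
For λ=3: (A-λI) row 1 is [0, 6], so an eigenvector is (-1, 0).
General solution: C_1e^(-3t)(1,-1) + C_2e^(3t)(-1,0).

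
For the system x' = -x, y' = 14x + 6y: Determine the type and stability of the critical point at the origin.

A = [[-1,0],[14,6]]; det(A-λI) = λ^2 - 5λ - 6.
λ = 6, -1: opposite signs.

saddle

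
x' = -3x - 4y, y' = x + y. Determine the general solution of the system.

Coefficient matrix A = [[-3, -4], [1, 1]].
Characteristic polynomial det(A - λI) = λ^2 + 2λ + 1 = 0.
Single eigenvalue λ = -1 with algebraic multiplicity 2.
Eigenvector v = (2,-1); generalized eigenvector w with (A-λI)w=v is (3,-2).
General solution: e^(-t)[c_1·v + c_2·(t·v + w)].

x(t) = 2c_1e^(-t) + 2c_2te^(-t) + 3c_2e^(-t), y(t) = -c_1e^(-t) - c_2te^(-t) - 2c_2e^(-t)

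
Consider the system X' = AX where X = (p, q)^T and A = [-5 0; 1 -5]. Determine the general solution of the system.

p(t) = -K_2e^(-5t), q(t) = -K_1e^(-5t) - K_2te^(-5t) + K_2e^(-5t)

Coefficient matrix A = [[-5, 0], [1, -5]].
Characteristic polynomial det(A - λI) = λ^2 + 10λ + 25 = 0.
Single eigenvalue λ = -5 with algebraic multiplicity 2.
Eigenvector v = (0,-1); generalized eigenvector w with (A-λI)w=v is (-1,1).
General solution: e^(-5t)[K_1·v + K_2·(t·v + w)].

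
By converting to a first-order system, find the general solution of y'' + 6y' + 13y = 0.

Let x_1 = y, x_2 = y'. Then x_1' = x_2 and x_2' = -13x_1 - 6x_2.
A = [[0,1],[-13,-6]]; det(A-λI) = λ^2 + 6λ + 13.
Eigenvalues λ = -3 ± 2i.

y(t) = c_1e^(-3t)cos(2t) + c_2e^(-3t)sin(2t)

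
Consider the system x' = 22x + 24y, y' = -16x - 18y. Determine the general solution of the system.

x(t) = -K_1e^(-2t) + 3K_2e^(6t), y(t) = K_1e^(-2t) - 2K_2e^(6t)

Coefficient matrix A = [[22, 24], [-16, -18]].
Characteristic polynomial det(A - λI) = λ^2 - 4λ - 12 = 0.
Eigenvalues λ = -2, 6.
For λ=-2: (A-λI) row 1 is [24, 24], so an eigenvector is (-1, 1).
For λ=6: (A-λI) row 1 is [16, 24], so an eigenvector is (3, -2).
General solution: K_1e^(-2t)(-1,1) + K_2e^(6t)(3,-2).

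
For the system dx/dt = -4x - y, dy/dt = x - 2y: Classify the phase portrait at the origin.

stable improper node

A = [[-4,-1],[1,-2]]; det(A-λI) = λ^2 + 6λ + 9.
repeated λ = -3 with a single eigenvector.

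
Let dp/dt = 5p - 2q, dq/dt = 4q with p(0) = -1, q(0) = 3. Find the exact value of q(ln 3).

A = [[5,-2],[0,4]]; eigenvalues λ = 4, 5.
Eigenvectors: (2,1) for λ=4, (1,0) for λ=5.
From the initial condition, c_1 = 3, c_2 = -7.
q(ln 3) = (3)(3^4)(1) + (-7)(3^5)(0) = 243.

243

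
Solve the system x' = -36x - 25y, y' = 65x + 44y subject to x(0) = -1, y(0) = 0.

x(t) = 8e^(4t)sin(5t) - e^(4t)cos(5t), y(t) = -13e^(4t)sin(5t)

Coefficient matrix A = [[-36, -25], [65, 44]].
Characteristic polynomial det(A - λI) = λ^2 - 8λ + 41 = 0.
Eigenvalues λ = 4 ± 5i (complex conjugate pair).
For λ=4+5i: an eigenvector is (-1,2) - i(-2,3) = (-1 + 2i, 2 - 3i).
A real fundamental pair from Re and Im of e^((4+5i)t)v: X_1 = e^(4t)(cos(5t)·(-1,2) + sin(5t)·(-2,3)), X_2 = e^(4t)(sin(5t)·(-1,2) - cos(5t)·(-2,3)).
General solution: C_1X_1 + C_2X_2.
Applying x(0)=-1, y(0)=0 gives C_1=-3, C_2=-2.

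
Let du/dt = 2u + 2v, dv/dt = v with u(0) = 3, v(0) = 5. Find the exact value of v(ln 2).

10

A = [[2,2],[0,1]]; eigenvalues λ = 2, 1.
Eigenvectors: (1,0) for λ=2, (2,-1) for λ=1.
From the initial condition, c_1 = 13, c_2 = -5.
v(ln 2) = (13)(2^2)(0) + (-5)(2^1)(-1) = 10.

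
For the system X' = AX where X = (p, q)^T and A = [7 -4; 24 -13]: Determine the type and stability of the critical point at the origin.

stable node

A = [[7,-4],[24,-13]]; det(A-λI) = λ^2 + 6λ + 5.
λ = -1, -5: both negative.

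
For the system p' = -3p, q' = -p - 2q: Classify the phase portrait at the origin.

stable node

A = [[-3,0],[-1,-2]]; det(A-λI) = λ^2 + 5λ + 6.
λ = -3, -2: both negative.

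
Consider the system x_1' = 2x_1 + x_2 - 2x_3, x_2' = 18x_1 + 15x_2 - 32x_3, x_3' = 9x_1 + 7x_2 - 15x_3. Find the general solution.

Coefficient matrix A = [[2, 1, -2], [18, 15, -32], [9, 7, -15]].
det(A - λI) = 0 gives eigenvalues λ = -1, 1, 2.
For λ=-1: eigenvector (0,2,1).
For λ=1: eigenvector (1,1,1).
For λ=2: eigenvector (-1,-6,-3).
General solution: c_1e^(-t)(0,2,1) + c_2e^(t)(1,1,1) + c_3e^(2t)(-1,-6,-3).

x_1(t) = c_2e^(t) - c_3e^(2t), x_2(t) = 2c_1e^(-t) + c_2e^(t) - 6c_3e^(2t), x_3(t) = c_1e^(-t) + c_2e^(t) - 3c_3e^(2t)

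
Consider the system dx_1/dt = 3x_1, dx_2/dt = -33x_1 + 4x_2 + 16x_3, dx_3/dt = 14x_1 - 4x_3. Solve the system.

x_1(t) = K_1e^(3t), x_2(t) = K_1e^(3t) + K_2e^(4t) - 2K_3e^(-4t), x_3(t) = 2K_1e^(3t) + K_3e^(-4t)

Coefficient matrix A = [[3, 0, 0], [-33, 4, 16], [14, 0, -4]].
det(A - λI) = 0 gives eigenvalues λ = 3, 4, -4.
For λ=3: eigenvector (1,1,2).
For λ=4: eigenvector (0,1,0).
For λ=-4: eigenvector (0,-2,1).
General solution: K_1e^(3t)(1,1,2) + K_2e^(4t)(0,1,0) + K_3e^(-4t)(0,-2,1).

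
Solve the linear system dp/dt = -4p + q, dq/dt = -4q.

p(t) = C_1e^(-4t) + C_2te^(-4t) - 3C_2e^(-4t), q(t) = C_2e^(-4t)

Coefficient matrix A = [[-4, 1], [0, -4]].
Characteristic polynomial det(A - λI) = λ^2 + 8λ + 16 = 0.
Single eigenvalue λ = -4 with algebraic multiplicity 2.
Eigenvector v = (1,0); generalized eigenvector w with (A-λI)w=v is (-3,1).
General solution: e^(-4t)[C_1·v + C_2·(t·v + w)].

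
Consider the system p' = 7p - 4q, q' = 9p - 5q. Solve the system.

p(t) = 2K_1e^(t) + 2K_2te^(t) - K_2e^(t), q(t) = 3K_1e^(t) + 3K_2te^(t) - 2K_2e^(t)

Coefficient matrix A = [[7, -4], [9, -5]].
Characteristic polynomial det(A - λI) = λ^2 - 2λ + 1 = 0.
Single eigenvalue λ = 1 with algebraic multiplicity 2.
Eigenvector v = (2,3); generalized eigenvector w with (A-λI)w=v is (-1,-2).
General solution: e^(t)[K_1·v + K_2·(t·v + w)].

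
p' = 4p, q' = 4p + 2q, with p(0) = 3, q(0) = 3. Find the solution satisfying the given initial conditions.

Coefficient matrix A = [[4, 0], [4, 2]].
Characteristic polynomial det(A - λI) = λ^2 - 6λ + 8 = 0.
Eigenvalues λ = 2, 4.
For λ=2: (A-λI) row 1 is [2, 0], so an eigenvector is (0, 1).
For λ=4: (A-λI) row 2 is [4, -2], so an eigenvector is (-1, -2).
General solution: C_1e^(2t)(0,1) + C_2e^(4t)(-1,-2).
Applying p(0)=3, q(0)=3 gives C_1=-3, C_2=-3.

p(t) = 3e^(4t), q(t) = 6e^(4t) - 3e^(2t)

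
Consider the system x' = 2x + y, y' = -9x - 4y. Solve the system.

Coefficient matrix A = [[2, 1], [-9, -4]].
Characteristic polynomial det(A - λI) = λ^2 + 2λ + 1 = 0.
Single eigenvalue λ = -1 with algebraic multiplicity 2.
Eigenvector v = (-1,3); generalized eigenvector w with (A-λI)w=v is (-1,2).
General solution: e^(-t)[C_1·v + C_2·(t·v + w)].

x(t) = -C_1e^(-t) - C_2te^(-t) - C_2e^(-t), y(t) = 3C_1e^(-t) + 3C_2te^(-t) + 2C_2e^(-t)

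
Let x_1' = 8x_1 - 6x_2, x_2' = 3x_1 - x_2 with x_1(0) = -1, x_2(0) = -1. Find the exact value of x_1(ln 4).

-16

A = [[8,-6],[3,-1]]; eigenvalues λ = 5, 2.
Eigenvectors: (2,1) for λ=5, (1,1) for λ=2.
From the initial condition, c_1 = 0, c_2 = -1.
x_1(ln 4) = (0)(4^5)(2) + (-1)(4^2)(1) = -16.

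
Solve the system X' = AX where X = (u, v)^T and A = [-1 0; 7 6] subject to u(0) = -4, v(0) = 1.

u(t) = -4e^(-t), v(t) = -3e^(6t) + 4e^(-t)

Coefficient matrix A = [[-1, 0], [7, 6]].
Characteristic polynomial det(A - λI) = λ^2 - 5λ - 6 = 0.
Eigenvalues λ = -1, 6.
For λ=-1: (A-λI) row 2 is [7, 7], so an eigenvector is (1, -1).
For λ=6: (A-λI) row 1 is [-7, 0], so an eigenvector is (0, 1).
General solution: c_1e^(-t)(1,-1) + c_2e^(6t)(0,1).
Applying u(0)=-4, v(0)=1 gives c_1=-4, c_2=-3.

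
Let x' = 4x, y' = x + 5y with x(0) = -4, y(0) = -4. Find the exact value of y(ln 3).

A = [[4,0],[1,5]]; eigenvalues λ = 4, 5.
Eigenvectors: (1,-1) for λ=4, (0,-1) for λ=5.
From the initial condition, c_1 = -4, c_2 = 8.
y(ln 3) = (-4)(3^4)(-1) + (8)(3^5)(-1) = -1620.

-1620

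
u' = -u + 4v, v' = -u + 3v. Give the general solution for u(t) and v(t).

u(t) = 2K_1e^(t) + 2K_2te^(t) + 3K_2e^(t), v(t) = K_1e^(t) + K_2te^(t) + 2K_2e^(t)

Coefficient matrix A = [[-1, 4], [-1, 3]].
Characteristic polynomial det(A - λI) = λ^2 - 2λ + 1 = 0.
Single eigenvalue λ = 1 with algebraic multiplicity 2.
Eigenvector v = (2,1); generalized eigenvector w with (A-λI)w=v is (3,2).
General solution: e^(t)[K_1·v + K_2·(t·v + w)].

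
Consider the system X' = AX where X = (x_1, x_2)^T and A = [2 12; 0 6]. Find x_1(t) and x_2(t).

Coefficient matrix A = [[2, 12], [0, 6]].
Characteristic polynomial det(A - λI) = λ^2 - 8λ + 12 = 0.
Eigenvalues λ = 6, 2.
For λ=6: (A-λI) row 1 is [-4, 12], so an eigenvector is (3, 1).
For λ=2: (A-λI) row 1 is [0, 12], so an eigenvector is (1, 0).
General solution: c_1e^(6t)(3,1) + c_2e^(2t)(1,0).

x_1(t) = 3c_1e^(6t) + c_2e^(2t), x_2(t) = c_1e^(6t)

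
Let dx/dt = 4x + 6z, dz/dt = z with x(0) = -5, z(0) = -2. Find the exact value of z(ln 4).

-8

A = [[4,6],[0,1]]; eigenvalues λ = 4, 1.
Eigenvectors: (-1,0) for λ=4, (-2,1) for λ=1.
From the initial condition, c_1 = 9, c_2 = -2.
z(ln 4) = (9)(4^4)(0) + (-2)(4^1)(1) = -8.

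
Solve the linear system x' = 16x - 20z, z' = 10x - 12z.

x(t) = C_1e^(2t)sin(2t) + 3C_1e^(2t)cos(2t) + 3C_2e^(2t)sin(2t) - C_2e^(2t)cos(2t), z(t) = C_1e^(2t)sin(2t) + 2C_1e^(2t)cos(2t) + 2C_2e^(2t)sin(2t) - C_2e^(2t)cos(2t)

Coefficient matrix A = [[16, -20], [10, -12]].
Characteristic polynomial det(A - λI) = λ^2 - 4λ + 8 = 0.
Eigenvalues λ = 2 ± 2i (complex conjugate pair).
For λ=2+2i: an eigenvector is (3,2) - i(1,1) = (3 - i, 2 - i).
A real fundamental pair from Re and Im of e^((2+2i)t)v: X_1 = e^(2t)(cos(2t)·(3,2) + sin(2t)·(1,1)), X_2 = e^(2t)(sin(2t)·(3,2) - cos(2t)·(1,1)).
General solution: C_1X_1 + C_2X_2.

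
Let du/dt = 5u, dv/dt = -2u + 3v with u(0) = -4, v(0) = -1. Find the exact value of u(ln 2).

A = [[5,0],[-2,3]]; eigenvalues λ = 3, 5.
Eigenvectors: (0,1) for λ=3, (1,-1) for λ=5.
From the initial condition, c_1 = -5, c_2 = -4.
u(ln 2) = (-5)(2^3)(0) + (-4)(2^5)(1) = -128.

-128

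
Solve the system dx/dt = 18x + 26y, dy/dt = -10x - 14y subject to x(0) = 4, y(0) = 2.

Coefficient matrix A = [[18, 26], [-10, -14]].
Characteristic polynomial det(A - λI) = λ^2 - 4λ + 8 = 0.
Eigenvalues λ = 2 ± 2i (complex conjugate pair).
For λ=2+2i: an eigenvector is (3,-2) - i(-2,1) = (3 + 2i, -2 - i).
A real fundamental pair from Re and Im of e^((2+2i)t)v: X_1 = e^(2t)(cos(2t)·(3,-2) + sin(2t)·(-2,1)), X_2 = e^(2t)(sin(2t)·(3,-2) - cos(2t)·(-2,1)).
General solution: C_1X_1 + C_2X_2.
Applying x(0)=4, y(0)=2 gives C_1=-8, C_2=14.

x(t) = 58e^(2t)sin(2t) + 4e^(2t)cos(2t), y(t) = -36e^(2t)sin(2t) + 2e^(2t)cos(2t)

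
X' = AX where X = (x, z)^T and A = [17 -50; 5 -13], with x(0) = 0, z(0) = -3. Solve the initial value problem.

x(t) = 30e^(2t)sin(5t), z(t) = 9e^(2t)sin(5t) - 3e^(2t)cos(5t)

Coefficient matrix A = [[17, -50], [5, -13]].
Characteristic polynomial det(A - λI) = λ^2 - 4λ + 29 = 0.
Eigenvalues λ = 2 ± 5i (complex conjugate pair).
For λ=2+5i: an eigenvector is (3,1) - i(-1,0) = (3 + i, 1).
A real fundamental pair from Re and Im of e^((2+5i)t)v: X_1 = e^(2t)(cos(5t)·(3,1) + sin(5t)·(-1,0)), X_2 = e^(2t)(sin(5t)·(3,1) - cos(5t)·(-1,0)).
General solution: C_1X_1 + C_2X_2.
Applying x(0)=0, z(0)=-3 gives C_1=-3, C_2=9.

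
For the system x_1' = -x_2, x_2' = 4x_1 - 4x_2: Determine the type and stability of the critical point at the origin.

stable improper node

A = [[0,-1],[4,-4]]; det(A-λI) = λ^2 + 4λ + 4.
repeated λ = -2 with a single eigenvector.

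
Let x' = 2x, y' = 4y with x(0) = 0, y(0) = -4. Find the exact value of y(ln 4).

-1024

A = [[2,0],[0,4]]; eigenvalues λ = 4, 2.
Eigenvectors: (0,-1) for λ=4, (1,0) for λ=2.
From the initial condition, c_1 = 4, c_2 = 0.
y(ln 4) = (4)(4^4)(-1) + (0)(4^2)(0) = -1024.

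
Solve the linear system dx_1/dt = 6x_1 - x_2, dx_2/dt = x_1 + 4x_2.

x_1(t) = c_1e^(5t) + c_2te^(5t) + 3c_2e^(5t), x_2(t) = c_1e^(5t) + c_2te^(5t) + 2c_2e^(5t)

Coefficient matrix A = [[6, -1], [1, 4]].
Characteristic polynomial det(A - λI) = λ^2 - 10λ + 25 = 0.
Single eigenvalue λ = 5 with algebraic multiplicity 2.
Eigenvector v = (1,1); generalized eigenvector w with (A-λI)w=v is (3,2).
General solution: e^(5t)[c_1·v + c_2·(t·v + w)].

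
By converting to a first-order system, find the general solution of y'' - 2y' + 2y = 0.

Let x_1 = y, x_2 = y'. Then x_1' = x_2 and x_2' = -2x_1 + 2x_2.
A = [[0,1],[-2,2]]; det(A-λI) = λ^2 - 2λ + 2.
Eigenvalues λ = 1 ± i.

y(t) = K_1e^(t)cos(t) + K_2e^(t)sin(t)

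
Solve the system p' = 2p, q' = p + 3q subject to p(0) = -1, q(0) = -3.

Coefficient matrix A = [[2, 0], [1, 3]].
Characteristic polynomial det(A - λI) = λ^2 - 5λ + 6 = 0.
Eigenvalues λ = 3, 2.
For λ=3: (A-λI) row 1 is [-1, 0], so an eigenvector is (0, 1).
For λ=2: (A-λI) row 2 is [1, 1], so an eigenvector is (1, -1).
General solution: c_1e^(3t)(0,1) + c_2e^(2t)(1,-1).
Applying p(0)=-1, q(0)=-3 gives c_1=-4, c_2=-1.

p(t) = -e^(2t), q(t) = -4e^(3t) + e^(2t)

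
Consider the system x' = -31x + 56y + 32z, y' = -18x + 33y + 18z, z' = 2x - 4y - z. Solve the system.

x(t) = C_1e^(t) + 2C_2e^(-3t) - 4C_3e^(3t), y(t) = C_2e^(-3t) - 3C_3e^(3t), z(t) = C_1e^(t) + C_3e^(3t)

Coefficient matrix A = [[-31, 56, 32], [-18, 33, 18], [2, -4, -1]].
det(A - λI) = 0 gives eigenvalues λ = 1, -3, 3.
For λ=1: eigenvector (1,0,1).
For λ=-3: eigenvector (2,1,0).
For λ=3: eigenvector (-4,-3,1).
General solution: C_1e^(t)(1,0,1) + C_2e^(-3t)(2,1,0) + C_3e^(3t)(-4,-3,1).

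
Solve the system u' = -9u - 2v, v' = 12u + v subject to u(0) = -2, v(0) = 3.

u(t) = e^(-3t) - 3e^(-5t), v(t) = -3e^(-3t) + 6e^(-5t)

Coefficient matrix A = [[-9, -2], [12, 1]].
Characteristic polynomial det(A - λI) = λ^2 + 8λ + 15 = 0.
Eigenvalues λ = -5, -3.
For λ=-5: (A-λI) row 1 is [-4, -2], so an eigenvector is (-1, 2).
For λ=-3: (A-λI) row 1 is [-6, -2], so an eigenvector is (1, -3).
General solution: C_1e^(-5t)(-1,2) + C_2e^(-3t)(1,-3).
Applying u(0)=-2, v(0)=3 gives C_1=3, C_2=1.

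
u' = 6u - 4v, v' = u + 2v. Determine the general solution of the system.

Coefficient matrix A = [[6, -4], [1, 2]].
Characteristic polynomial det(A - λI) = λ^2 - 8λ + 16 = 0.
Single eigenvalue λ = 4 with algebraic multiplicity 2.
Eigenvector v = (2,1); generalized eigenvector w with (A-λI)w=v is (1,0).
General solution: e^(4t)[c_1·v + c_2·(t·v + w)].

u(t) = 2c_1e^(4t) + 2c_2te^(4t) + c_2e^(4t), v(t) = c_1e^(4t) + c_2te^(4t)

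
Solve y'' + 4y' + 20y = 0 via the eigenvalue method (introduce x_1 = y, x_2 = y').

y(t) = K_1e^(-2t)cos(4t) + K_2e^(-2t)sin(4t)

Let x_1 = y, x_2 = y'. Then x_1' = x_2 and x_2' = -20x_1 - 4x_2.
A = [[0,1],[-20,-4]]; det(A-λI) = λ^2 + 4λ + 20.
Eigenvalues λ = -2 ± 4i.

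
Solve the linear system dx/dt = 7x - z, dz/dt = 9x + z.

Coefficient matrix A = [[7, -1], [9, 1]].
Characteristic polynomial det(A - λI) = λ^2 - 8λ + 16 = 0.
Single eigenvalue λ = 4 with algebraic multiplicity 2.
Eigenvector v = (-1,-3); generalized eigenvector w with (A-λI)w=v is (-1,-2).
General solution: e^(4t)[K_1·v + K_2·(t·v + w)].

x(t) = -K_1e^(4t) - K_2te^(4t) - K_2e^(4t), z(t) = -3K_1e^(4t) - 3K_2te^(4t) - 2K_2e^(4t)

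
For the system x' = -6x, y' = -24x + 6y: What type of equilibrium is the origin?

A = [[-6,0],[-24,6]]; det(A-λI) = λ^2 - 36.
λ = -6, 6: opposite signs.

saddle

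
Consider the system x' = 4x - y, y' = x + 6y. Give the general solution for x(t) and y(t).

x(t) = -c_1e^(5t) - c_2te^(5t) + 2c_2e^(5t), y(t) = c_1e^(5t) + c_2te^(5t) - c_2e^(5t)

Coefficient matrix A = [[4, -1], [1, 6]].
Characteristic polynomial det(A - λI) = λ^2 - 10λ + 25 = 0.
Single eigenvalue λ = 5 with algebraic multiplicity 2.
Eigenvector v = (-1,1); generalized eigenvector w with (A-λI)w=v is (2,-1).
General solution: e^(5t)[c_1·v + c_2·(t·v + w)].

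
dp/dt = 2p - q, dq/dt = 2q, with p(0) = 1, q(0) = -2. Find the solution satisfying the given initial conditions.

Coefficient matrix A = [[2, -1], [0, 2]].
Characteristic polynomial det(A - λI) = λ^2 - 4λ + 4 = 0.
Single eigenvalue λ = 2 with algebraic multiplicity 2.
Eigenvector v = (1,0); generalized eigenvector w with (A-λI)w=v is (-1,-1).
General solution: e^(2t)[c_1·v + c_2·(t·v + w)].
Applying p(0)=1, q(0)=-2 gives c_1=3, c_2=2.

p(t) = 2te^(2t) + e^(2t), q(t) = -2e^(2t)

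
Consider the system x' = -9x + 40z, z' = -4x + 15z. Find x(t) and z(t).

Coefficient matrix A = [[-9, 40], [-4, 15]].
Characteristic polynomial det(A - λI) = λ^2 - 6λ + 25 = 0.
Eigenvalues λ = 3 ± 4i (complex conjugate pair).
For λ=3+4i: an eigenvector is (3,1) - i(1,0) = (3 - i, 1).
A real fundamental pair from Re and Im of e^((3+4i)t)v: X_1 = e^(3t)(cos(4t)·(3,1) + sin(4t)·(1,0)), X_2 = e^(3t)(sin(4t)·(3,1) - cos(4t)·(1,0)).
General solution: K_1X_1 + K_2X_2.

x(t) = K_1e^(3t)sin(4t) + 3K_1e^(3t)cos(4t) + 3K_2e^(3t)sin(4t) - K_2e^(3t)cos(4t), z(t) = K_1e^(3t)cos(4t) + K_2e^(3t)sin(4t)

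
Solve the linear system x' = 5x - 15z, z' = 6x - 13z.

x(t) = 2K_1e^(-4t)sin(3t) - K_1e^(-4t)cos(3t) - K_2e^(-4t)sin(3t) - 2K_2e^(-4t)cos(3t), z(t) = K_1e^(-4t)sin(3t) - K_1e^(-4t)cos(3t) - K_2e^(-4t)sin(3t) - K_2e^(-4t)cos(3t)

Coefficient matrix A = [[5, -15], [6, -13]].
Characteristic polynomial det(A - λI) = λ^2 + 8λ + 25 = 0.
Eigenvalues λ = -4 ± 3i (complex conjugate pair).
For λ=-4+3i: an eigenvector is (-1,-1) - i(2,1) = (-1 - 2i, -1 - i).
A real fundamental pair from Re and Im of e^((-4+3i)t)v: X_1 = e^(-4t)(cos(3t)·(-1,-1) + sin(3t)·(2,1)), X_2 = e^(-4t)(sin(3t)·(-1,-1) - cos(3t)·(2,1)).
General solution: K_1X_1 + K_2X_2.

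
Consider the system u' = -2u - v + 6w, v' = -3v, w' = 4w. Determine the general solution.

Coefficient matrix A = [[-2, -1, 6], [0, -3, 0], [0, 0, 4]].
det(A - λI) = 0 gives eigenvalues λ = -2, -3, 4.
For λ=-2: eigenvector (1,0,0).
For λ=-3: eigenvector (1,1,0).
For λ=4: eigenvector (1,0,1).
General solution: c_1e^(-2t)(1,0,0) + c_2e^(-3t)(1,1,0) + c_3e^(4t)(1,0,1).

u(t) = c_1e^(-2t) + c_2e^(-3t) + c_3e^(4t), v(t) = c_2e^(-3t), w(t) = c_3e^(4t)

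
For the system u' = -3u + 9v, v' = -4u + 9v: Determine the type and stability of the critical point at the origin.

A = [[-3,9],[-4,9]]; det(A-λI) = λ^2 - 6λ + 9.
repeated λ = 3 with a single eigenvector.

unstable improper node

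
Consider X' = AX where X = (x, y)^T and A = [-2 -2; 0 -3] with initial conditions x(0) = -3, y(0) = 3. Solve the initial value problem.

Coefficient matrix A = [[-2, -2], [0, -3]].
Characteristic polynomial det(A - λI) = λ^2 + 5λ + 6 = 0.
Eigenvalues λ = -3, -2.
For λ=-3: (A-λI) row 1 is [1, -2], so an eigenvector is (2, 1).
For λ=-2: (A-λI) row 1 is [0, -2], so an eigenvector is (-1, 0).
General solution: K_1e^(-3t)(2,1) + K_2e^(-2t)(-1,0).
Applying x(0)=-3, y(0)=3 gives K_1=3, K_2=9.

x(t) = -9e^(-2t) + 6e^(-3t), y(t) = 3e^(-3t)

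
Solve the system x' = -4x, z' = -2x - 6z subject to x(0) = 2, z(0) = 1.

x(t) = 2e^(-4t), z(t) = -2e^(-4t) + 3e^(-6t)

Coefficient matrix A = [[-4, 0], [-2, -6]].
Characteristic polynomial det(A - λI) = λ^2 + 10λ + 24 = 0.
Eigenvalues λ = -6, -4.
For λ=-6: (A-λI) row 1 is [2, 0], so an eigenvector is (0, -1).
For λ=-4: (A-λI) row 2 is [-2, -2], so an eigenvector is (1, -1).
General solution: c_1e^(-6t)(0,-1) + c_2e^(-4t)(1,-1).
Applying x(0)=2, z(0)=1 gives c_1=-3, c_2=2.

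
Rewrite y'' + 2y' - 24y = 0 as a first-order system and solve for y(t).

y(t) = c_1e^(4t) + c_2e^(-6t)

Let x_1 = y, x_2 = y'. Then x_1' = x_2 and x_2' = 24x_1 - 2x_2.
A = [[0,1],[24,-2]]; det(A-λI) = λ^2 + 2λ - 24.
Eigenvalues λ = 4, -6 with eigenvectors (1,4), (1,-6).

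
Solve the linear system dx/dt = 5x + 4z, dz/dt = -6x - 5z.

x(t) = 2C_1e^(-t) - C_2e^(t), z(t) = -3C_1e^(-t) + C_2e^(t)

Coefficient matrix A = [[5, 4], [-6, -5]].
Characteristic polynomial det(A - λI) = λ^2 - 1 = 0.
Eigenvalues λ = -1, 1.
For λ=-1: (A-λI) row 1 is [6, 4], so an eigenvector is (2, -3).
For λ=1: (A-λI) row 1 is [4, 4], so an eigenvector is (-1, 1).
General solution: C_1e^(-t)(2,-3) + C_2e^(t)(-1,1).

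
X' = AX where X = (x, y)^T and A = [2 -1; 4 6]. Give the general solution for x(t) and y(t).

Coefficient matrix A = [[2, -1], [4, 6]].
Characteristic polynomial det(A - λI) = λ^2 - 8λ + 16 = 0.
Single eigenvalue λ = 4 with algebraic multiplicity 2.
Eigenvector v = (-1,2); generalized eigenvector w with (A-λI)w=v is (0,1).
General solution: e^(4t)[c_1·v + c_2·(t·v + w)].

x(t) = -c_1e^(4t) - c_2te^(4t), y(t) = 2c_1e^(4t) + 2c_2te^(4t) + c_2e^(4t)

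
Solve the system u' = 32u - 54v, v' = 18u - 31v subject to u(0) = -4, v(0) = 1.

u(t) = -22e^(5t) + 18e^(-4t), v(t) = -11e^(5t) + 12e^(-4t)

Coefficient matrix A = [[32, -54], [18, -31]].
Characteristic polynomial det(A - λI) = λ^2 - λ - 20 = 0.
Eigenvalues λ = -4, 5.
For λ=-4: (A-λI) row 1 is [36, -54], so an eigenvector is (-3, -2).
For λ=5: (A-λI) row 1 is [27, -54], so an eigenvector is (2, 1).
General solution: C_1e^(-4t)(-3,-2) + C_2e^(5t)(2,1).
Applying u(0)=-4, v(0)=1 gives C_1=-6, C_2=-11.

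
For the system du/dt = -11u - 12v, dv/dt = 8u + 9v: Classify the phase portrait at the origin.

A = [[-11,-12],[8,9]]; det(A-λI) = λ^2 + 2λ - 3.
λ = 1, -3: opposite signs.

saddle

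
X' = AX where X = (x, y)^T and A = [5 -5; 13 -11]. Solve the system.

Coefficient matrix A = [[5, -5], [13, -11]].
Characteristic polynomial det(A - λI) = λ^2 + 6λ + 10 = 0.
Eigenvalues λ = -3 ± i (complex conjugate pair).
For λ=-3+i: an eigenvector is (2,3) - i(1,2) = (2 - i, 3 - 2i).
A real fundamental pair from Re and Im of e^((-3+i)t)v: X_1 = e^(-3t)(cos(t)·(2,3) + sin(t)·(1,2)), X_2 = e^(-3t)(sin(t)·(2,3) - cos(t)·(1,2)).
General solution: c_1X_1 + c_2X_2.

x(t) = c_1e^(-3t)sin(t) + 2c_1e^(-3t)cos(t) + 2c_2e^(-3t)sin(t) - c_2e^(-3t)cos(t), y(t) = 2c_1e^(-3t)sin(t) + 3c_1e^(-3t)cos(t) + 3c_2e^(-3t)sin(t) - 2c_2e^(-3t)cos(t)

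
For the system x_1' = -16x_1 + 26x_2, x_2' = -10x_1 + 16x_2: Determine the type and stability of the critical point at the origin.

center

A = [[-16,26],[-10,16]]; det(A-λI) = λ^2 + 4.
λ = 0 ± 2i: zero real part.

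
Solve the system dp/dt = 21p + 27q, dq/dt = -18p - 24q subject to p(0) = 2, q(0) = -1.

Coefficient matrix A = [[21, 27], [-18, -24]].
Characteristic polynomial det(A - λI) = λ^2 + 3λ - 18 = 0.
Eigenvalues λ = 3, -6.
For λ=3: (A-λI) row 1 is [18, 27], so an eigenvector is (3, -2).
For λ=-6: (A-λI) row 1 is [27, 27], so an eigenvector is (1, -1).
General solution: c_1e^(3t)(3,-2) + c_2e^(-6t)(1,-1).
Applying p(0)=2, q(0)=-1 gives c_1=1, c_2=-1.

p(t) = 3e^(3t) - e^(-6t), q(t) = -2e^(3t) + e^(-6t)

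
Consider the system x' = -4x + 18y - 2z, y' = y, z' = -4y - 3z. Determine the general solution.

x(t) = C_1e^(-4t) - 2C_2e^(-3t) - 4C_3e^(t), y(t) = -C_3e^(t), z(t) = C_2e^(-3t) + C_3e^(t)

Coefficient matrix A = [[-4, 18, -2], [0, 1, 0], [0, -4, -3]].
det(A - λI) = 0 gives eigenvalues λ = -4, -3, 1.
For λ=-4: eigenvector (1,0,0).
For λ=-3: eigenvector (-2,0,1).
For λ=1: eigenvector (-4,-1,1).
General solution: C_1e^(-4t)(1,0,0) + C_2e^(-3t)(-2,0,1) + C_3e^(t)(-4,-1,1).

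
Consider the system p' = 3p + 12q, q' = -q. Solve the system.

Coefficient matrix A = [[3, 12], [0, -1]].
Characteristic polynomial det(A - λI) = λ^2 - 2λ - 3 = 0.
Eigenvalues λ = 3, -1.
For λ=3: (A-λI) row 1 is [0, 12], so an eigenvector is (1, 0).
For λ=-1: (A-λI) row 1 is [4, 12], so an eigenvector is (3, -1).
General solution: C_1e^(3t)(1,0) + C_2e^(-t)(3,-1).

p(t) = C_1e^(3t) + 3C_2e^(-t), q(t) = -C_2e^(-t)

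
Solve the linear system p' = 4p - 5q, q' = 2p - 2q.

p(t) = -C_1e^(t)sin(t) - 2C_1e^(t)cos(t) - 2C_2e^(t)sin(t) + C_2e^(t)cos(t), q(t) = -C_1e^(t)sin(t) - C_1e^(t)cos(t) - C_2e^(t)sin(t) + C_2e^(t)cos(t)

Coefficient matrix A = [[4, -5], [2, -2]].
Characteristic polynomial det(A - λI) = λ^2 - 2λ + 2 = 0.
Eigenvalues λ = 1 ± i (complex conjugate pair).
For λ=1+i: an eigenvector is (-2,-1) - i(-1,-1) = (-2 + i, -1 + i).
A real fundamental pair from Re and Im of e^((1+i)t)v: X_1 = e^(t)(cos(t)·(-2,-1) + sin(t)·(-1,-1)), X_2 = e^(t)(sin(t)·(-2,-1) - cos(t)·(-1,-1)).
General solution: C_1X_1 + C_2X_2.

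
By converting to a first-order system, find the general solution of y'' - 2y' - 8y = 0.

Let x_1 = y, x_2 = y'. Then x_1' = x_2 and x_2' = 8x_1 + 2x_2.
A = [[0,1],[8,2]]; det(A-λI) = λ^2 - 2λ - 8.
Eigenvalues λ = 4, -2 with eigenvectors (1,4), (1,-2).

y(t) = C_1e^(4t) + C_2e^(-2t)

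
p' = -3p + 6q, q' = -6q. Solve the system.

p(t) = -C_1e^(-3t) - 2C_2e^(-6t), q(t) = C_2e^(-6t)

Coefficient matrix A = [[-3, 6], [0, -6]].
Characteristic polynomial det(A - λI) = λ^2 + 9λ + 18 = 0.
Eigenvalues λ = -3, -6.
For λ=-3: (A-λI) row 1 is [0, 6], so an eigenvector is (-1, 0).
For λ=-6: (A-λI) row 1 is [3, 6], so an eigenvector is (-2, 1).
General solution: C_1e^(-3t)(-1,0) + C_2e^(-6t)(-2,1).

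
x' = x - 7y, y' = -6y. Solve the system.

Coefficient matrix A = [[1, -7], [0, -6]].
Characteristic polynomial det(A - λI) = λ^2 + 5λ - 6 = 0.
Eigenvalues λ = -6, 1.
For λ=-6: (A-λI) row 1 is [7, -7], so an eigenvector is (-1, -1).
For λ=1: (A-λI) row 1 is [0, -7], so an eigenvector is (1, 0).
General solution: K_1e^(-6t)(-1,-1) + K_2e^(t)(1,0).

x(t) = -K_1e^(-6t) + K_2e^(t), y(t) = -K_1e^(-6t)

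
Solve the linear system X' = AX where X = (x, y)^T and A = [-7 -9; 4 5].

x(t) = -3K_1e^(-t) - 3K_2te^(-t) + 2K_2e^(-t), y(t) = 2K_1e^(-t) + 2K_2te^(-t) - K_2e^(-t)

Coefficient matrix A = [[-7, -9], [4, 5]].
Characteristic polynomial det(A - λI) = λ^2 + 2λ + 1 = 0.
Single eigenvalue λ = -1 with algebraic multiplicity 2.
Eigenvector v = (-3,2); generalized eigenvector w with (A-λI)w=v is (2,-1).
General solution: e^(-t)[K_1·v + K_2·(t·v + w)].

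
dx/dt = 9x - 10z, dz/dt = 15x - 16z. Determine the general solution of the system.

Coefficient matrix A = [[9, -10], [15, -16]].
Characteristic polynomial det(A - λI) = λ^2 + 7λ + 6 = 0.
Eigenvalues λ = -1, -6.
For λ=-1: (A-λI) row 1 is [10, -10], so an eigenvector is (-1, -1).
For λ=-6: (A-λI) row 1 is [15, -10], so an eigenvector is (2, 3).
General solution: c_1e^(-t)(-1,-1) + c_2e^(-6t)(2,3).

x(t) = -c_1e^(-t) + 2c_2e^(-6t), z(t) = -c_1e^(-t) + 3c_2e^(-6t)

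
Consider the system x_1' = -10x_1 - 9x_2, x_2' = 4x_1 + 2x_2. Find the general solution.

x_1(t) = 3c_1e^(-4t) + 3c_2te^(-4t) - 2c_2e^(-4t), x_2(t) = -2c_1e^(-4t) - 2c_2te^(-4t) + c_2e^(-4t)

Coefficient matrix A = [[-10, -9], [4, 2]].
Characteristic polynomial det(A - λI) = λ^2 + 8λ + 16 = 0.
Single eigenvalue λ = -4 with algebraic multiplicity 2.
Eigenvector v = (3,-2); generalized eigenvector w with (A-λI)w=v is (-2,1).
General solution: e^(-4t)[c_1·v + c_2·(t·v + w)].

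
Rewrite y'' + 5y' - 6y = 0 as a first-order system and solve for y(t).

Let x_1 = y, x_2 = y'. Then x_1' = x_2 and x_2' = 6x_1 - 5x_2.
A = [[0,1],[6,-5]]; det(A-λI) = λ^2 + 5λ - 6.
Eigenvalues λ = 1, -6 with eigenvectors (1,1), (1,-6).

y(t) = c_1e^(t) + c_2e^(-6t)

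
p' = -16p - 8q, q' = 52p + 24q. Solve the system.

p(t) = C_1e^(4t)sin(4t) + C_1e^(4t)cos(4t) + C_2e^(4t)sin(4t) - C_2e^(4t)cos(4t), q(t) = -2C_1e^(4t)sin(4t) - 3C_1e^(4t)cos(4t) - 3C_2e^(4t)sin(4t) + 2C_2e^(4t)cos(4t)

Coefficient matrix A = [[-16, -8], [52, 24]].
Characteristic polynomial det(A - λI) = λ^2 - 8λ + 32 = 0.
Eigenvalues λ = 4 ± 4i (complex conjugate pair).
For λ=4+4i: an eigenvector is (1,-3) - i(1,-2) = (1 - i, -3 + 2i).
A real fundamental pair from Re and Im of e^((4+4i)t)v: X_1 = e^(4t)(cos(4t)·(1,-3) + sin(4t)·(1,-2)), X_2 = e^(4t)(sin(4t)·(1,-3) - cos(4t)·(1,-2)).
General solution: C_1X_1 + C_2X_2.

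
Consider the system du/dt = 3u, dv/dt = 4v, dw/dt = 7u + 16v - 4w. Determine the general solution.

u(t) = c_1e^(3t), v(t) = c_3e^(4t), w(t) = c_1e^(3t) + c_2e^(-4t) + 2c_3e^(4t)

Coefficient matrix A = [[3, 0, 0], [0, 4, 0], [7, 16, -4]].
det(A - λI) = 0 gives eigenvalues λ = 3, -4, 4.
For λ=3: eigenvector (1,0,1).
For λ=-4: eigenvector (0,0,1).
For λ=4: eigenvector (0,1,2).
General solution: c_1e^(3t)(1,0,1) + c_2e^(-4t)(0,0,1) + c_3e^(4t)(0,1,2).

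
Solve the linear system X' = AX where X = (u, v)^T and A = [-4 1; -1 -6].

u(t) = C_1e^(-5t) + C_2te^(-5t) + C_2e^(-5t), v(t) = -C_1e^(-5t) - C_2te^(-5t)

Coefficient matrix A = [[-4, 1], [-1, -6]].
Characteristic polynomial det(A - λI) = λ^2 + 10λ + 25 = 0.
Single eigenvalue λ = -5 with algebraic multiplicity 2.
Eigenvector v = (1,-1); generalized eigenvector w with (A-λI)w=v is (1,0).
General solution: e^(-5t)[C_1·v + C_2·(t·v + w)].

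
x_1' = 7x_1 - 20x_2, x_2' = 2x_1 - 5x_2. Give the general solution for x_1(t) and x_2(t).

Coefficient matrix A = [[7, -20], [2, -5]].
Characteristic polynomial det(A - λI) = λ^2 - 2λ + 5 = 0.
Eigenvalues λ = 1 ± 2i (complex conjugate pair).
For λ=1+2i: an eigenvector is (3,1) - i(-1,0) = (3 + i, 1).
A real fundamental pair from Re and Im of e^((1+2i)t)v: X_1 = e^(t)(cos(2t)·(3,1) + sin(2t)·(-1,0)), X_2 = e^(t)(sin(2t)·(3,1) - cos(2t)·(-1,0)).
General solution: c_1X_1 + c_2X_2.

x_1(t) = -c_1e^(t)sin(2t) + 3c_1e^(t)cos(2t) + 3c_2e^(t)sin(2t) + c_2e^(t)cos(2t), x_2(t) = c_1e^(t)cos(2t) + c_2e^(t)sin(2t)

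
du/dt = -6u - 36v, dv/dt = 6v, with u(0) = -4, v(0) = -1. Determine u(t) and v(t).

Coefficient matrix A = [[-6, -36], [0, 6]].
Characteristic polynomial det(A - λI) = λ^2 - 36 = 0.
Eigenvalues λ = 6, -6.
For λ=6: (A-λI) row 1 is [-12, -36], so an eigenvector is (3, -1).
For λ=-6: (A-λI) row 1 is [0, -36], so an eigenvector is (1, 0).
General solution: C_1e^(6t)(3,-1) + C_2e^(-6t)(1,0).
Applying u(0)=-4, v(0)=-1 gives C_1=1, C_2=-7.

u(t) = 3e^(6t) - 7e^(-6t), v(t) = -e^(6t)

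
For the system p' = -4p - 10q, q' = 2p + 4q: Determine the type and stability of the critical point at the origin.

A = [[-4,-10],[2,4]]; det(A-λI) = λ^2 + 4.
λ = 0 ± 2i: zero real part.

center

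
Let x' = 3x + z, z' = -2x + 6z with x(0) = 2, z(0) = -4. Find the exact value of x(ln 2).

A = [[3,1],[-2,6]]; eigenvalues λ = 4, 5.
Eigenvectors: (1,1) for λ=4, (1,2) for λ=5.
From the initial condition, c_1 = 8, c_2 = -6.
x(ln 2) = (8)(2^4)(1) + (-6)(2^5)(1) = -64.

-64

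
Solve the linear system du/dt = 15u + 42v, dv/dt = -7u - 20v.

Coefficient matrix A = [[15, 42], [-7, -20]].
Characteristic polynomial det(A - λI) = λ^2 + 5λ - 6 = 0.
Eigenvalues λ = -6, 1.
For λ=-6: (A-λI) row 1 is [21, 42], so an eigenvector is (2, -1).
For λ=1: (A-λI) row 1 is [14, 42], so an eigenvector is (3, -1).
General solution: c_1e^(-6t)(2,-1) + c_2e^(t)(3,-1).

u(t) = 2c_1e^(-6t) + 3c_2e^(t), v(t) = -c_1e^(-6t) - c_2e^(t)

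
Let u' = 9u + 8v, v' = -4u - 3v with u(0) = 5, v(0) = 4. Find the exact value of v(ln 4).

A = [[9,8],[-4,-3]]; eigenvalues λ = 5, 1.
Eigenvectors: (-2,1) for λ=5, (1,-1) for λ=1.
From the initial condition, c_1 = -9, c_2 = -13.
v(ln 4) = (-9)(4^5)(1) + (-13)(4^1)(-1) = -9164.

-9164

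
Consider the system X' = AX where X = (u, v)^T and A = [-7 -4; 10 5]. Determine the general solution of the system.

Coefficient matrix A = [[-7, -4], [10, 5]].
Characteristic polynomial det(A - λI) = λ^2 + 2λ + 5 = 0.
Eigenvalues λ = -1 ± 2i (complex conjugate pair).
For λ=-1+2i: an eigenvector is (-1,2) - i(-1,1) = (-1 + i, 2 - i).
A real fundamental pair from Re and Im of e^((-1+2i)t)v: X_1 = e^(-t)(cos(2t)·(-1,2) + sin(2t)·(-1,1)), X_2 = e^(-t)(sin(2t)·(-1,2) - cos(2t)·(-1,1)).
General solution: C_1X_1 + C_2X_2.

u(t) = -C_1e^(-t)sin(2t) - C_1e^(-t)cos(2t) - C_2e^(-t)sin(2t) + C_2e^(-t)cos(2t), v(t) = C_1e^(-t)sin(2t) + 2C_1e^(-t)cos(2t) + 2C_2e^(-t)sin(2t) - C_2e^(-t)cos(2t)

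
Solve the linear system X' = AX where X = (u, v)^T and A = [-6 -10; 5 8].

Coefficient matrix A = [[-6, -10], [5, 8]].
Characteristic polynomial det(A - λI) = λ^2 - 2λ + 2 = 0.
Eigenvalues λ = 1 ± i (complex conjugate pair).
For λ=1+i: an eigenvector is (1,-1) - i(3,-2) = (1 - 3i, -1 + 2i).
A real fundamental pair from Re and Im of e^((1+i)t)v: X_1 = e^(t)(cos(t)·(1,-1) + sin(t)·(3,-2)), X_2 = e^(t)(sin(t)·(1,-1) - cos(t)·(3,-2)).
General solution: c_1X_1 + c_2X_2.

u(t) = 3c_1e^(t)sin(t) + c_1e^(t)cos(t) + c_2e^(t)sin(t) - 3c_2e^(t)cos(t), v(t) = -2c_1e^(t)sin(t) - c_1e^(t)cos(t) - c_2e^(t)sin(t) + 2c_2e^(t)cos(t)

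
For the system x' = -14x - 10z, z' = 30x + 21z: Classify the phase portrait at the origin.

unstable node

A = [[-14,-10],[30,21]]; det(A-λI) = λ^2 - 7λ + 6.
λ = 6, 1: both positive.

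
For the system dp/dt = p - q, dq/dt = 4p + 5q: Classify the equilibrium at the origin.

unstable improper node

A = [[1,-1],[4,5]]; det(A-λI) = λ^2 - 6λ + 9.
repeated λ = 3 with a single eigenvector.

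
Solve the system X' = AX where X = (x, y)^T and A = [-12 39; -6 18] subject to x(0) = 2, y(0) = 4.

Coefficient matrix A = [[-12, 39], [-6, 18]].
Characteristic polynomial det(A - λI) = λ^2 - 6λ + 18 = 0.
Eigenvalues λ = 3 ± 3i (complex conjugate pair).
For λ=3+3i: an eigenvector is (3,1) - i(-2,-1) = (3 + 2i, 1 + i).
A real fundamental pair from Re and Im of e^((3+3i)t)v: X_1 = e^(3t)(cos(3t)·(3,1) + sin(3t)·(-2,-1)), X_2 = e^(3t)(sin(3t)·(3,1) - cos(3t)·(-2,-1)).
General solution: K_1X_1 + K_2X_2.
Applying x(0)=2, y(0)=4 gives K_1=-6, K_2=10.

x(t) = 42e^(3t)sin(3t) + 2e^(3t)cos(3t), y(t) = 16e^(3t)sin(3t) + 4e^(3t)cos(3t)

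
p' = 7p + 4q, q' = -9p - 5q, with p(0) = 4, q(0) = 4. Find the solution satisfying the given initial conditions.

Coefficient matrix A = [[7, 4], [-9, -5]].
Characteristic polynomial det(A - λI) = λ^2 - 2λ + 1 = 0.
Single eigenvalue λ = 1 with algebraic multiplicity 2.
Eigenvector v = (2,-3); generalized eigenvector w with (A-λI)w=v is (1,-1).
General solution: e^(t)[C_1·v + C_2·(t·v + w)].
Applying p(0)=4, q(0)=4 gives C_1=-8, C_2=20.

p(t) = 40te^(t) + 4e^(t), q(t) = -60te^(t) + 4e^(t)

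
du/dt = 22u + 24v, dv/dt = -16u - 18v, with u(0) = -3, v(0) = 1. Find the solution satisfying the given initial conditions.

Coefficient matrix A = [[22, 24], [-16, -18]].
Characteristic polynomial det(A - λI) = λ^2 - 4λ - 12 = 0.
Eigenvalues λ = 6, -2.
For λ=6: (A-λI) row 1 is [16, 24], so an eigenvector is (-3, 2).
For λ=-2: (A-λI) row 1 is [24, 24], so an eigenvector is (1, -1).
General solution: C_1e^(6t)(-3,2) + C_2e^(-2t)(1,-1).
Applying u(0)=-3, v(0)=1 gives C_1=2, C_2=3.

u(t) = -6e^(6t) + 3e^(-2t), v(t) = 4e^(6t) - 3e^(-2t)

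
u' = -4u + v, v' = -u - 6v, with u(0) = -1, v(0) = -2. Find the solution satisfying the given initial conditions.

Coefficient matrix A = [[-4, 1], [-1, -6]].
Characteristic polynomial det(A - λI) = λ^2 + 10λ + 25 = 0.
Single eigenvalue λ = -5 with algebraic multiplicity 2.
Eigenvector v = (1,-1); generalized eigenvector w with (A-λI)w=v is (2,-1).
General solution: e^(-5t)[C_1·v + C_2·(t·v + w)].
Applying u(0)=-1, v(0)=-2 gives C_1=5, C_2=-3.

u(t) = -3te^(-5t) - e^(-5t), v(t) = 3te^(-5t) - 2e^(-5t)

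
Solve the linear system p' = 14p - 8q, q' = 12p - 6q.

p(t) = 2C_1e^(2t) - C_2e^(6t), q(t) = 3C_1e^(2t) - C_2e^(6t)

Coefficient matrix A = [[14, -8], [12, -6]].
Characteristic polynomial det(A - λI) = λ^2 - 8λ + 12 = 0.
Eigenvalues λ = 2, 6.
For λ=2: (A-λI) row 1 is [12, -8], so an eigenvector is (2, 3).
For λ=6: (A-λI) row 1 is [8, -8], so an eigenvector is (-1, -1).
General solution: C_1e^(2t)(2,3) + C_2e^(6t)(-1,-1).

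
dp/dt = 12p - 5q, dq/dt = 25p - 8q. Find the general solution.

Coefficient matrix A = [[12, -5], [25, -8]].
Characteristic polynomial det(A - λI) = λ^2 - 4λ + 29 = 0.
Eigenvalues λ = 2 ± 5i (complex conjugate pair).
For λ=2+5i: an eigenvector is (-1,-2) - i(0,-1) = (-1, -2 + i).
A real fundamental pair from Re and Im of e^((2+5i)t)v: X_1 = e^(2t)(cos(5t)·(-1,-2) + sin(5t)·(0,-1)), X_2 = e^(2t)(sin(5t)·(-1,-2) - cos(5t)·(0,-1)).
General solution: c_1X_1 + c_2X_2.

p(t) = -c_1e^(2t)cos(5t) - c_2e^(2t)sin(5t), q(t) = -c_1e^(2t)sin(5t) - 2c_1e^(2t)cos(5t) - 2c_2e^(2t)sin(5t) + c_2e^(2t)cos(5t)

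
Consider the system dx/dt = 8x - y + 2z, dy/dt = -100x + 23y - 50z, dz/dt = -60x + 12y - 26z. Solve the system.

x(t) = C_2e^(3t) + C_3e^(4t), y(t) = 2C_1e^(-2t) + 5C_2e^(3t), z(t) = C_1e^(-2t) - 2C_3e^(4t)

Coefficient matrix A = [[8, -1, 2], [-100, 23, -50], [-60, 12, -26]].
det(A - λI) = 0 gives eigenvalues λ = -2, 3, 4.
For λ=-2: eigenvector (0,2,1).
For λ=3: eigenvector (1,5,0).
For λ=4: eigenvector (1,0,-2).
General solution: C_1e^(-2t)(0,2,1) + C_2e^(3t)(1,5,0) + C_3e^(4t)(1,0,-2).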